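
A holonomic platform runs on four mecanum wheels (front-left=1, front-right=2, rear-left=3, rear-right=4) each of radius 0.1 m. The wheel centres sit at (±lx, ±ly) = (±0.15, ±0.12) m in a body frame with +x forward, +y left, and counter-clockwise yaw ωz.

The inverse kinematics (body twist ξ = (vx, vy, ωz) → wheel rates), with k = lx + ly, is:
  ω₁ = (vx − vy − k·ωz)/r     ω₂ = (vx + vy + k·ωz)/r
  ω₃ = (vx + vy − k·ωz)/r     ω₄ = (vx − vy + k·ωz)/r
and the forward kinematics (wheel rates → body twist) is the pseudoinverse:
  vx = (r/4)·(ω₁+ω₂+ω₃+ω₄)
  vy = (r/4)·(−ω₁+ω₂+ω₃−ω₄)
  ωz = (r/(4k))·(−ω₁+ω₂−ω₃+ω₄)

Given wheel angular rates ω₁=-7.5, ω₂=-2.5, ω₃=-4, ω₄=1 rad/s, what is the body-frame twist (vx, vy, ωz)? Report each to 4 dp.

(-0.3250, 0.0000, 0.9259)

k = lx + ly = 0.15 + 0.12 = 0.2700
ω₁+ω₂+ω₃+ω₄ = -13.0000  →  vx = (0.1/4)·-13.0000 = -0.3250
−ω₁+ω₂+ω₃−ω₄ = 0.0000  →  vy = (0.1/4)·0.0000 = 0.0000
−ω₁+ω₂−ω₃+ω₄ = 10.0000  →  ωz = (0.1/1.0800)·10.0000 = 0.9259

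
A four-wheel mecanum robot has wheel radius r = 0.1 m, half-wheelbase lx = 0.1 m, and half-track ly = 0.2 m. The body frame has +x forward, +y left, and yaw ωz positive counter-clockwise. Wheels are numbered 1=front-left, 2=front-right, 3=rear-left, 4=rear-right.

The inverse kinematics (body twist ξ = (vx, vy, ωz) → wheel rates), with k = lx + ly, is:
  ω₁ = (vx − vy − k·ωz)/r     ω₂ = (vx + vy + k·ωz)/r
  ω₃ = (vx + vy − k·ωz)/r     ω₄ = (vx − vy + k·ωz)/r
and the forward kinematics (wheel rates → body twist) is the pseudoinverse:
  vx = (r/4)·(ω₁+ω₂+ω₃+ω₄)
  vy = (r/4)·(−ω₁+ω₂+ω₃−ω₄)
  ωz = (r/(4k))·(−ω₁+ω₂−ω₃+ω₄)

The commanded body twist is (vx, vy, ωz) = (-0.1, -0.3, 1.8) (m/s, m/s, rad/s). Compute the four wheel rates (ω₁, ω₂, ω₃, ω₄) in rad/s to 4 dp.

(-3.4000, 1.4000, -9.4000, 7.4000)

k = lx + ly = 0.1 + 0.2 = 0.3000;  k·ωz = 0.3000·1.8 = 0.5400
ω₁ (FL) = (vx − vy − k·ωz)/r = -0.3400/0.1 = -3.4000
ω₂ (FR) = (vx + vy + k·ωz)/r = 0.1400/0.1 = 1.4000
ω₃ (RL) = (vx + vy − k·ωz)/r = -0.9400/0.1 = -9.4000
ω₄ (RR) = (vx − vy + k·ωz)/r = 0.7400/0.1 = 7.4000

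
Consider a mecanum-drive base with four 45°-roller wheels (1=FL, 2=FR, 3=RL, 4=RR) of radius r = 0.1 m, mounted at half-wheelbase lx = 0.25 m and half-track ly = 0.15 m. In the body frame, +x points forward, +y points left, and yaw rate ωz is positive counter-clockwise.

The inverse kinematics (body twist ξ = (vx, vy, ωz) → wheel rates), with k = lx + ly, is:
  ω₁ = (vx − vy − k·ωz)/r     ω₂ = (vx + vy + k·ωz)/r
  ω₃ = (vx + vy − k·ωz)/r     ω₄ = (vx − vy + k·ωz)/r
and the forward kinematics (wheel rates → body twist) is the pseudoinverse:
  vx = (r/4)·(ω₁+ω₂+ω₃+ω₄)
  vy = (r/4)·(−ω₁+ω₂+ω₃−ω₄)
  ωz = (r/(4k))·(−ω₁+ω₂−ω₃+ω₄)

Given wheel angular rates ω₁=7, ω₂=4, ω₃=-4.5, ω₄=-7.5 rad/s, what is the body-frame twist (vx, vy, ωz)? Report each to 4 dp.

(-0.0250, 0.0000, -0.3750)

k = lx + ly = 0.25 + 0.15 = 0.4000
ω₁+ω₂+ω₃+ω₄ = -1.0000  →  vx = (0.1/4)·-1.0000 = -0.0250
−ω₁+ω₂+ω₃−ω₄ = 0.0000  →  vy = (0.1/4)·0.0000 = 0.0000
−ω₁+ω₂−ω₃+ω₄ = -6.0000  →  ωz = (0.1/1.6000)·-6.0000 = -0.3750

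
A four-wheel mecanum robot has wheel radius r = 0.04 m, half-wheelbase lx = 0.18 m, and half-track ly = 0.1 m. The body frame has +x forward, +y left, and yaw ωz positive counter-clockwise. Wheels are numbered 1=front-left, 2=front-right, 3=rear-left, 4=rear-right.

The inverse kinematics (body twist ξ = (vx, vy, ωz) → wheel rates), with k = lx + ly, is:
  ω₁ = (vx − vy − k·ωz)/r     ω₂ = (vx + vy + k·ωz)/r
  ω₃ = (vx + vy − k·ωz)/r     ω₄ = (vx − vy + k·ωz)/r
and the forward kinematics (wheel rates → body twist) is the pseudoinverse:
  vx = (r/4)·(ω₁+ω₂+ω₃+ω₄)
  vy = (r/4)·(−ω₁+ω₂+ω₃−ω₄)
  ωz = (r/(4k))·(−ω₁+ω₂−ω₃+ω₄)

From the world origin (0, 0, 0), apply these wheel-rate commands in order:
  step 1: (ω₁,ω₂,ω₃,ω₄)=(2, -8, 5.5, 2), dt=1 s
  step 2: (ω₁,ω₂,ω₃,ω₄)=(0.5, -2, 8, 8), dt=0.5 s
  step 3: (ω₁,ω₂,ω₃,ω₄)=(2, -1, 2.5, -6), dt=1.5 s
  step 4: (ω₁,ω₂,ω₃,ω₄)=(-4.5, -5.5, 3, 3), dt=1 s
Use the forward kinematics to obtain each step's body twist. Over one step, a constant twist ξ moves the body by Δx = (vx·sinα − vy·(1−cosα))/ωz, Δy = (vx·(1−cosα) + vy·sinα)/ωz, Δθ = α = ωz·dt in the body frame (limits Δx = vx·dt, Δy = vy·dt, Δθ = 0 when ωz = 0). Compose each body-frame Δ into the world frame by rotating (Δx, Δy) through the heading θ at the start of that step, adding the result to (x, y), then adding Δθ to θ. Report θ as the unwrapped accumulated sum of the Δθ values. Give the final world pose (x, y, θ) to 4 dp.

(0.0668, 0.0025, -1.1786)

step 1: ξ=(vx,vy,ωz)=(0.0150, -0.0650, -0.4821), dt=1.0 → body Δ=(-0.0009, -0.0661, -0.4821) → world pose (-0.0009, -0.0661, -0.4821)
step 2: ξ=(vx,vy,ωz)=(0.1450, -0.0250, -0.0893), dt=0.5 → body Δ=(0.0722, -0.0141, -0.0446) → world pose (0.0565, -0.1120, -0.5268)
step 3: ξ=(vx,vy,ωz)=(-0.0250, 0.0550, -0.4107), dt=1.5 → body Δ=(-0.0106, 0.0886, -0.6161) → world pose (0.0919, -0.0302, -1.1429)
step 4: ξ=(vx,vy,ωz)=(-0.0400, -0.0100, -0.0357), dt=1.0 → body Δ=(-0.0402, -0.0093, -0.0357) → world pose (0.0668, 0.0025, -1.1786)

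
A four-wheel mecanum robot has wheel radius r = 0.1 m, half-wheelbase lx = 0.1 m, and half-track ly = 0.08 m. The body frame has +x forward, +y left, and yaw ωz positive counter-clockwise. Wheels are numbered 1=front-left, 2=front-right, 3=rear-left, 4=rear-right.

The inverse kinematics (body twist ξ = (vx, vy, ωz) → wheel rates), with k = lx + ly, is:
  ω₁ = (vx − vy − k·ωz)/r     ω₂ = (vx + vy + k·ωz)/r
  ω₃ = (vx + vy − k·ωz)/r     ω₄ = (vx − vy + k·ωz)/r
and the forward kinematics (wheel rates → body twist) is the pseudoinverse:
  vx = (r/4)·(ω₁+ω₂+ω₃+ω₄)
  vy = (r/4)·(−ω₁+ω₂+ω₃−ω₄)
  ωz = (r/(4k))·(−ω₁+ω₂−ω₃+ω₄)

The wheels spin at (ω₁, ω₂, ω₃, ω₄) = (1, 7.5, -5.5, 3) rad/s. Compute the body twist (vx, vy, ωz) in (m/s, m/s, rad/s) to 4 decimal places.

k = lx + ly = 0.1 + 0.08 = 0.1800
ω₁+ω₂+ω₃+ω₄ = 6.0000  →  vx = (0.1/4)·6.0000 = 0.1500
−ω₁+ω₂+ω₃−ω₄ = -2.0000  →  vy = (0.1/4)·-2.0000 = -0.0500
−ω₁+ω₂−ω₃+ω₄ = 15.0000  →  ωz = (0.1/0.7200)·15.0000 = 2.0833

(0.1500, -0.0500, 2.0833)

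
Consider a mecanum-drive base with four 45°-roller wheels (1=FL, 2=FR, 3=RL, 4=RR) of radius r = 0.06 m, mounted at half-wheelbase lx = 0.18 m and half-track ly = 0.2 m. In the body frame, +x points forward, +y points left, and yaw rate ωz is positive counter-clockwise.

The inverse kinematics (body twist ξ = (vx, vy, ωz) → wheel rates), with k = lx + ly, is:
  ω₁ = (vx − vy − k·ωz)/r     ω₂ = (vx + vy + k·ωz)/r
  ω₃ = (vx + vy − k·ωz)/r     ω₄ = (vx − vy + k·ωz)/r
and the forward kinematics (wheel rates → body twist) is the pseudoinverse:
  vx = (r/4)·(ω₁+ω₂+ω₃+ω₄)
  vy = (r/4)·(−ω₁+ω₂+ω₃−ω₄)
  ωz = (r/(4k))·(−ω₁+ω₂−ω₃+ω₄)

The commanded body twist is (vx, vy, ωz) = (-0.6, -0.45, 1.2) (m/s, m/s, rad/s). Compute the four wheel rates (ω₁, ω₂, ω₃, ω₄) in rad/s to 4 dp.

k = lx + ly = 0.18 + 0.2 = 0.3800;  k·ωz = 0.3800·1.2 = 0.4560
ω₁ (FL) = (vx − vy − k·ωz)/r = -0.6060/0.06 = -10.1000
ω₂ (FR) = (vx + vy + k·ωz)/r = -0.5940/0.06 = -9.9000
ω₃ (RL) = (vx + vy − k·ωz)/r = -1.5060/0.06 = -25.1000
ω₄ (RR) = (vx − vy + k·ωz)/r = 0.3060/0.06 = 5.1000

(-10.1000, -9.9000, -25.1000, 5.1000)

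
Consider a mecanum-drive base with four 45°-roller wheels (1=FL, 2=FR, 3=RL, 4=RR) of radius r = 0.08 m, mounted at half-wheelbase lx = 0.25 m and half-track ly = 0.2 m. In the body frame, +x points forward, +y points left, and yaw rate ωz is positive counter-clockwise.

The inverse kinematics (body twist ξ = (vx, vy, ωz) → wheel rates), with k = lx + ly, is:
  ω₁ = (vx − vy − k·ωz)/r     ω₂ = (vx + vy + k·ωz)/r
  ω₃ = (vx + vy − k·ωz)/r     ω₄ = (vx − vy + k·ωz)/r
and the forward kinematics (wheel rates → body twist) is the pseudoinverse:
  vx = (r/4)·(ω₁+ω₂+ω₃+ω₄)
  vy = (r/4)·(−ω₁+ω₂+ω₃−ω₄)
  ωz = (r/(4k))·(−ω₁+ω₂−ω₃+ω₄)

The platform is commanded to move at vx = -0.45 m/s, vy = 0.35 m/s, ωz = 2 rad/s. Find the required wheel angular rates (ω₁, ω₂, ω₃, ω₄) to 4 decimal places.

(-21.2500, 10.0000, -12.5000, 1.2500)

k = lx + ly = 0.25 + 0.2 = 0.4500;  k·ωz = 0.4500·2 = 0.9000
ω₁ (FL) = (vx − vy − k·ωz)/r = -1.7000/0.08 = -21.2500
ω₂ (FR) = (vx + vy + k·ωz)/r = 0.8000/0.08 = 10.0000
ω₃ (RL) = (vx + vy − k·ωz)/r = -1.0000/0.08 = -12.5000
ω₄ (RR) = (vx − vy + k·ωz)/r = 0.1000/0.08 = 1.2500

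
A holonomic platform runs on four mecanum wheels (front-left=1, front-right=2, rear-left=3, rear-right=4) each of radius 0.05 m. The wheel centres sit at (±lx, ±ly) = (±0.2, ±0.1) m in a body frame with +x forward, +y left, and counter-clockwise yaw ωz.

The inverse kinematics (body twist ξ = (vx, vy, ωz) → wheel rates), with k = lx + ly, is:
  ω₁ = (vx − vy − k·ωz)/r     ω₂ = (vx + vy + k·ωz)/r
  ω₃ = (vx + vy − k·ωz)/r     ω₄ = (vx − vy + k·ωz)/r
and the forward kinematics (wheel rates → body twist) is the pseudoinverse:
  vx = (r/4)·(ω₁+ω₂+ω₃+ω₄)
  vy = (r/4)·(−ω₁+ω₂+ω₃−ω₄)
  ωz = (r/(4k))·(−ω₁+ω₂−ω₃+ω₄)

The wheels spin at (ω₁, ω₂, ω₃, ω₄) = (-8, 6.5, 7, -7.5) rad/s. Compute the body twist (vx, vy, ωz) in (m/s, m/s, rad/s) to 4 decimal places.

(-0.0250, 0.3625, 0.0000)

k = lx + ly = 0.2 + 0.1 = 0.3000
ω₁+ω₂+ω₃+ω₄ = -2.0000  →  vx = (0.05/4)·-2.0000 = -0.0250
−ω₁+ω₂+ω₃−ω₄ = 29.0000  →  vy = (0.05/4)·29.0000 = 0.3625
−ω₁+ω₂−ω₃+ω₄ = 0.0000  →  ωz = (0.05/1.2000)·0.0000 = 0.0000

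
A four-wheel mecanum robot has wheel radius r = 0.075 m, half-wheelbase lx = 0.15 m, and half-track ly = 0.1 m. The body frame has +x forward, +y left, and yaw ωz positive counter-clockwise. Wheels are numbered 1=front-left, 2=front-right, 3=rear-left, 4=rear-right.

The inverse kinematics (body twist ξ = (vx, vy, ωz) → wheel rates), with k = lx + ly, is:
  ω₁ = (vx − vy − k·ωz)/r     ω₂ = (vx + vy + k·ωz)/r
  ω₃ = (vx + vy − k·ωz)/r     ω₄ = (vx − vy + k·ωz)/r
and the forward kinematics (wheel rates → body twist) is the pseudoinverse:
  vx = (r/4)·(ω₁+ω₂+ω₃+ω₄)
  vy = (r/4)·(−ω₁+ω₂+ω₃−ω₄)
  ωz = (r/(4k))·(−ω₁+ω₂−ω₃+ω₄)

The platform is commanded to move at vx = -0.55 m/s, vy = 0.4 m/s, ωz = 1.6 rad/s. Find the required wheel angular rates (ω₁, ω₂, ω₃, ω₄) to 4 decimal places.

(-18.0000, 3.3333, -7.3333, -7.3333)

k = lx + ly = 0.15 + 0.1 = 0.2500;  k·ωz = 0.2500·1.6 = 0.4000
ω₁ (FL) = (vx − vy − k·ωz)/r = -1.3500/0.075 = -18.0000
ω₂ (FR) = (vx + vy + k·ωz)/r = 0.2500/0.075 = 3.3333
ω₃ (RL) = (vx + vy − k·ωz)/r = -0.5500/0.075 = -7.3333
ω₄ (RR) = (vx − vy + k·ωz)/r = -0.5500/0.075 = -7.3333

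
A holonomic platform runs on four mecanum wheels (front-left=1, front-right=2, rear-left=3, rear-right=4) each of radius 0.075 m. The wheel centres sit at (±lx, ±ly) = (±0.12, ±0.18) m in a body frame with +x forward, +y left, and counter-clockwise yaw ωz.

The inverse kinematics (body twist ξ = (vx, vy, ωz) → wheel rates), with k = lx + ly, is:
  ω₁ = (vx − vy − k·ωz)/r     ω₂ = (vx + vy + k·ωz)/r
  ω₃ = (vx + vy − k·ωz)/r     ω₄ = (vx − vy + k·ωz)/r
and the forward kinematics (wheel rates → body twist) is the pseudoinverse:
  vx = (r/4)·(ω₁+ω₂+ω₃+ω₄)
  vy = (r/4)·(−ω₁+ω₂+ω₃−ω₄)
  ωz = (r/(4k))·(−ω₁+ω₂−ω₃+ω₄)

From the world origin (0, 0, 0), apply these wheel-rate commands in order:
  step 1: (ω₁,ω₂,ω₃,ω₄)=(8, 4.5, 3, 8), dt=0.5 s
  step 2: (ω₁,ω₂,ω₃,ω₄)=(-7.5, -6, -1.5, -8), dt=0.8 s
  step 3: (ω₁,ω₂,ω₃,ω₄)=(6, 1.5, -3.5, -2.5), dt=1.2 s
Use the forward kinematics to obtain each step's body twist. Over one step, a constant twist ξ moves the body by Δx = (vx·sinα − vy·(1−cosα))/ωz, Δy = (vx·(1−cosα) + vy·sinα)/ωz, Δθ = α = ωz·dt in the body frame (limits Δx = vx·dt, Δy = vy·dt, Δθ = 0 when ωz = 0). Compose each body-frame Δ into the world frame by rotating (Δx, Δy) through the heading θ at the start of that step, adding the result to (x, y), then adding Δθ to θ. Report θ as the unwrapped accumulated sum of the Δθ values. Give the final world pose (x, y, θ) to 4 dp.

(-0.1203, -0.0559, -0.4656)

step 1: ξ=(vx,vy,ωz)=(0.4406, -0.1594, 0.0938), dt=0.5 → body Δ=(0.2221, -0.0745, 0.0469) → world pose (0.2221, -0.0745, 0.0469)
step 2: ξ=(vx,vy,ωz)=(-0.4312, 0.1500, -0.3125), dt=0.8 → body Δ=(-0.3265, 0.1617, -0.2500) → world pose (-0.1116, 0.0717, -0.2031)
step 3: ξ=(vx,vy,ωz)=(0.0281, -0.1031, -0.2188), dt=1.2 → body Δ=(0.0172, -0.1267, -0.2625) → world pose (-0.1203, -0.0559, -0.4656)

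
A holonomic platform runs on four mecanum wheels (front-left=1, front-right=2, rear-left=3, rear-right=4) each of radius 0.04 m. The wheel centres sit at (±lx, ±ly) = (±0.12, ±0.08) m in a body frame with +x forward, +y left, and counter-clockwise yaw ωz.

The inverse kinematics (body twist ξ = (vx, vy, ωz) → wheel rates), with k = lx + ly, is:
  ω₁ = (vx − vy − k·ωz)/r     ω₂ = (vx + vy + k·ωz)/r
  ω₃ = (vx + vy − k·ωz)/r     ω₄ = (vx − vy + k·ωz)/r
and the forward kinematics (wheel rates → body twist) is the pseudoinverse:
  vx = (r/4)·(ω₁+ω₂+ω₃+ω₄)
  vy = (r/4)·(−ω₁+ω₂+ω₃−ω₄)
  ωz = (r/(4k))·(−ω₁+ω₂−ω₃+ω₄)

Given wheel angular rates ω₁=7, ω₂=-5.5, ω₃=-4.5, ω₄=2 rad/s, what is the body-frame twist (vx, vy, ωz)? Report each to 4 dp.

k = lx + ly = 0.12 + 0.08 = 0.2000
ω₁+ω₂+ω₃+ω₄ = -1.0000  →  vx = (0.04/4)·-1.0000 = -0.0100
−ω₁+ω₂+ω₃−ω₄ = -19.0000  →  vy = (0.04/4)·-19.0000 = -0.1900
−ω₁+ω₂−ω₃+ω₄ = -6.0000  →  ωz = (0.04/0.8000)·-6.0000 = -0.3000

(-0.0100, -0.1900, -0.3000)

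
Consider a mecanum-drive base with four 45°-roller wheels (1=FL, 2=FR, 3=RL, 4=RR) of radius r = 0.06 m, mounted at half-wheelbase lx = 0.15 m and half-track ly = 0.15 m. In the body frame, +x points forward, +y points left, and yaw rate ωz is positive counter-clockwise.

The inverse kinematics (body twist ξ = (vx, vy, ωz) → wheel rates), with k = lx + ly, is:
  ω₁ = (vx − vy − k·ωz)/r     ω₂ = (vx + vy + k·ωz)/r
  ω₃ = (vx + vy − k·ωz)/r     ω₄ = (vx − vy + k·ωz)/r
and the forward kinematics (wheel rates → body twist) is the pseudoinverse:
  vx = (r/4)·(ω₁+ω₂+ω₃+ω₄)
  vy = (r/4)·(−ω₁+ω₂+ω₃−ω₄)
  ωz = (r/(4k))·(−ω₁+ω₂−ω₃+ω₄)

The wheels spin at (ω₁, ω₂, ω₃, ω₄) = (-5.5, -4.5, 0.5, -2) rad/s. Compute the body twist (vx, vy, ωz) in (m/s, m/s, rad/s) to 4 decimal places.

(-0.1725, 0.0525, -0.0750)

k = lx + ly = 0.15 + 0.15 = 0.3000
ω₁+ω₂+ω₃+ω₄ = -11.5000  →  vx = (0.06/4)·-11.5000 = -0.1725
−ω₁+ω₂+ω₃−ω₄ = 3.5000  →  vy = (0.06/4)·3.5000 = 0.0525
−ω₁+ω₂−ω₃+ω₄ = -1.5000  →  ωz = (0.06/1.2000)·-1.5000 = -0.0750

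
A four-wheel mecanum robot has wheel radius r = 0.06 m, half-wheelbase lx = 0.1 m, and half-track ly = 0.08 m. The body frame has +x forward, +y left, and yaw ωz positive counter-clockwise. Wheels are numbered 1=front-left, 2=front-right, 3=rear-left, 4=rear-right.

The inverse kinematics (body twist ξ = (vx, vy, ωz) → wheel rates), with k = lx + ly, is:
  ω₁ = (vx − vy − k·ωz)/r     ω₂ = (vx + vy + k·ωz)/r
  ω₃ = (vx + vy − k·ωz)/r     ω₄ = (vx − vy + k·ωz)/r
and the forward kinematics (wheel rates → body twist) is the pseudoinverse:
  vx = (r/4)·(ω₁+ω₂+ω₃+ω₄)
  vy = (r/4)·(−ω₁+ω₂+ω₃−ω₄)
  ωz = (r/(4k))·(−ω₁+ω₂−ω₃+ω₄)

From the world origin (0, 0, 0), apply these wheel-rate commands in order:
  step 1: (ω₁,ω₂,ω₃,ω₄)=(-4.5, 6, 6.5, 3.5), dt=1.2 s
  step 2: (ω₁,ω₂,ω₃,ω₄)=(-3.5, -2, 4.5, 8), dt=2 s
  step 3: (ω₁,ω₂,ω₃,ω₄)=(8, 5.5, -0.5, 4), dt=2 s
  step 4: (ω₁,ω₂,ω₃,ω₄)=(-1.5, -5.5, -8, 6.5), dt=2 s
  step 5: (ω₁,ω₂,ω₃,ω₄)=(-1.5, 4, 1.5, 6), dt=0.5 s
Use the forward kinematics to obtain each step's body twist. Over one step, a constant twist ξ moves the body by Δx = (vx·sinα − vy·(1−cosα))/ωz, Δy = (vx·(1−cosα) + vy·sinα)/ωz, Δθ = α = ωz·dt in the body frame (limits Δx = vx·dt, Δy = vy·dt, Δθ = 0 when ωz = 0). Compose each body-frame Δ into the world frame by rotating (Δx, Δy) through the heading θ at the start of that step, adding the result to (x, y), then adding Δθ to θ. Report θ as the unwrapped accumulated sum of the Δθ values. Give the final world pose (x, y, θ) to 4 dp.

step 1: ξ=(vx,vy,ωz)=(0.1725, 0.2025, 0.6250), dt=1.2 → body Δ=(0.1012, 0.2949, 0.7500) → world pose (0.1012, 0.2949, 0.7500)
step 2: ξ=(vx,vy,ωz)=(0.1050, -0.0300, 0.4167), dt=2.0 → body Δ=(0.2101, 0.0293, 0.8333) → world pose (0.2350, 0.4595, 1.5833)
step 3: ξ=(vx,vy,ωz)=(0.2550, -0.1050, 0.1667), dt=2.0 → body Δ=(0.5353, -0.1219, 0.3333) → world pose (0.3502, 0.9963, 1.9167)
step 4: ξ=(vx,vy,ωz)=(-0.1275, -0.2775, 0.8750), dt=2.0 → body Δ=(0.2303, -0.4838, 1.7500) → world pose (0.7272, 1.3770, 3.6667)
step 5: ξ=(vx,vy,ωz)=(0.1500, 0.0150, 0.8333), dt=0.5 → body Δ=(0.0713, 0.0227, 0.4167) → world pose (0.6769, 1.3216, 4.0833)

(0.6769, 1.3216, 4.0833)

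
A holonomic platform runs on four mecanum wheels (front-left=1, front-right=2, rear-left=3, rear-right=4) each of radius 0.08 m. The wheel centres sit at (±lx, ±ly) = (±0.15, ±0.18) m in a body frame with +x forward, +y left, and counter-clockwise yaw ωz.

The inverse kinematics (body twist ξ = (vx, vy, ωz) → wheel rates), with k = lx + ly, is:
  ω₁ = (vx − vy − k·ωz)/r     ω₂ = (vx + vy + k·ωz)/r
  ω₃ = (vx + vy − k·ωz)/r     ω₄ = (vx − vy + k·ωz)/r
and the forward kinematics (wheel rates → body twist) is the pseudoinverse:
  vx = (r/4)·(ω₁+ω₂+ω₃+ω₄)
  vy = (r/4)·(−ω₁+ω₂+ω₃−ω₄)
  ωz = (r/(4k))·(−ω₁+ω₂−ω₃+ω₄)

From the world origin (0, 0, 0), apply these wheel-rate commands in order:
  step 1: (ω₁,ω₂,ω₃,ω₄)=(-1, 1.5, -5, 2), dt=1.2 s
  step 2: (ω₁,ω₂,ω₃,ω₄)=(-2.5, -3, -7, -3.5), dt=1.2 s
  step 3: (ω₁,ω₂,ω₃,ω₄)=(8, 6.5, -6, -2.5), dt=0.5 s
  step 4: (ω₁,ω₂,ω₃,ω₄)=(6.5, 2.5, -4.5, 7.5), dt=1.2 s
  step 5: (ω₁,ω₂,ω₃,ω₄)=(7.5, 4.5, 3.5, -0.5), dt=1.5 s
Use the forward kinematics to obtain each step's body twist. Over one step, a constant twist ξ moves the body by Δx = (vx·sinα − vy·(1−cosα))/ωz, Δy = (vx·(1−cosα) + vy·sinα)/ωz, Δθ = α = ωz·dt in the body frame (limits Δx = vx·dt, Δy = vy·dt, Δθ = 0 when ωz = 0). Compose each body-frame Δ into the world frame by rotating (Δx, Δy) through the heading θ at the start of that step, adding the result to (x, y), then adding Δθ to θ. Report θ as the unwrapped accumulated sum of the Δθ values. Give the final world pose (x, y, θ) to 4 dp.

(0.4239, 0.1398, 0.9152)

step 1: ξ=(vx,vy,ωz)=(-0.0500, -0.0900, 0.5758), dt=1.2 → body Δ=(-0.0195, -0.1195, 0.6909) → world pose (-0.0195, -0.1195, 0.6909)
step 2: ξ=(vx,vy,ωz)=(-0.3200, -0.0800, 0.1818), dt=1.2 → body Δ=(-0.3705, -0.1370, 0.2182) → world pose (-0.2178, -0.4612, 0.9091)
step 3: ξ=(vx,vy,ωz)=(0.1200, -0.1000, 0.1212), dt=0.5 → body Δ=(0.0615, -0.0482, 0.0606) → world pose (-0.1420, -0.4423, 0.9697)
step 4: ξ=(vx,vy,ωz)=(0.2400, -0.3200, 0.4848), dt=1.2 → body Δ=(0.3806, -0.2813, 0.5818) → world pose (0.3052, -0.2874, 1.5515)
step 5: ξ=(vx,vy,ωz)=(0.3000, 0.0200, -0.4242), dt=1.5 → body Δ=(0.4295, -0.1104, -0.6364) → world pose (0.4239, 0.1398, 0.9152)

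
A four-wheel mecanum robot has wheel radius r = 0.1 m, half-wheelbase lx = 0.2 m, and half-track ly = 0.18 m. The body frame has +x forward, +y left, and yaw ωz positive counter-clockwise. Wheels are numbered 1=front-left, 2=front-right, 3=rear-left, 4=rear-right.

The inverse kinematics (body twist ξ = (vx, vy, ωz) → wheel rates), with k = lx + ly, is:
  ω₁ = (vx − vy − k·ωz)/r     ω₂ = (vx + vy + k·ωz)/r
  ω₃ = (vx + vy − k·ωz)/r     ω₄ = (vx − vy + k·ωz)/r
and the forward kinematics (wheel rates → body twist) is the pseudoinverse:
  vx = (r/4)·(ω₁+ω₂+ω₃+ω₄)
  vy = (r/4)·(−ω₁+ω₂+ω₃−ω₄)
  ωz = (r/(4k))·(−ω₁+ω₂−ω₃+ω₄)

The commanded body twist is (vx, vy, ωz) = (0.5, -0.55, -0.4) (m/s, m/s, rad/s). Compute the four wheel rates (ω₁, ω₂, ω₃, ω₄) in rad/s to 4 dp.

(12.0200, -2.0200, 1.0200, 8.9800)

k = lx + ly = 0.2 + 0.18 = 0.3800;  k·ωz = 0.3800·-0.4 = -0.1520
ω₁ (FL) = (vx − vy − k·ωz)/r = 1.2020/0.1 = 12.0200
ω₂ (FR) = (vx + vy + k·ωz)/r = -0.2020/0.1 = -2.0200
ω₃ (RL) = (vx + vy − k·ωz)/r = 0.1020/0.1 = 1.0200
ω₄ (RR) = (vx − vy + k·ωz)/r = 0.8980/0.1 = 8.9800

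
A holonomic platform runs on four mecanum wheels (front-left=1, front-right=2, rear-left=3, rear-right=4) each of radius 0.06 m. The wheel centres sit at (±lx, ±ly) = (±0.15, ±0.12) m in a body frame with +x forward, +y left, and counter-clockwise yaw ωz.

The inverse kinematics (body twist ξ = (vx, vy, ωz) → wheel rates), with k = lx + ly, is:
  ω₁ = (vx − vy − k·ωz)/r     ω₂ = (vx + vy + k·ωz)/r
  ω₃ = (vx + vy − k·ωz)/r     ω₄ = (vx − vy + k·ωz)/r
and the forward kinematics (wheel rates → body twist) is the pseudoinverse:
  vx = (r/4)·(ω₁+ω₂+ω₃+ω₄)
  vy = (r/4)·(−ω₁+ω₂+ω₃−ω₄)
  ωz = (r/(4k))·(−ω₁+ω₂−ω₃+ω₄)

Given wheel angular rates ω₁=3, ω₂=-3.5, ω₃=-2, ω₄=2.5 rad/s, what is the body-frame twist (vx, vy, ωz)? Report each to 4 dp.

k = lx + ly = 0.15 + 0.12 = 0.2700
ω₁+ω₂+ω₃+ω₄ = 0.0000  →  vx = (0.06/4)·0.0000 = 0.0000
−ω₁+ω₂+ω₃−ω₄ = -11.0000  →  vy = (0.06/4)·-11.0000 = -0.1650
−ω₁+ω₂−ω₃+ω₄ = -2.0000  →  ωz = (0.06/1.0800)·-2.0000 = -0.1111

(0.0000, -0.1650, -0.1111)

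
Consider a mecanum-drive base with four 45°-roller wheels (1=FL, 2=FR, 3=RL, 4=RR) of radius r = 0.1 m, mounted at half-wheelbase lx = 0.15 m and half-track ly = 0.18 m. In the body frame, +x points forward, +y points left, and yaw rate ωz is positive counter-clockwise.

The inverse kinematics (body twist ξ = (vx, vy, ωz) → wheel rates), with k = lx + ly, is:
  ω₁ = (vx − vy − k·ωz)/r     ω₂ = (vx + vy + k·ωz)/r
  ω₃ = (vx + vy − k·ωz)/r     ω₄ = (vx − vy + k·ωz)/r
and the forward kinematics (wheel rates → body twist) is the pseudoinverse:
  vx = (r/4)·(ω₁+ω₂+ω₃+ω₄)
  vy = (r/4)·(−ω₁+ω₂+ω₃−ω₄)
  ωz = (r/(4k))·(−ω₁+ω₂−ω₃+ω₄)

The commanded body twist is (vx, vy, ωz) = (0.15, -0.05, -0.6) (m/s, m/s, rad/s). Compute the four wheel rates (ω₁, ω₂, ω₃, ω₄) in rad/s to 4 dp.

(3.9800, -0.9800, 2.9800, 0.0200)

k = lx + ly = 0.15 + 0.18 = 0.3300;  k·ωz = 0.3300·-0.6 = -0.1980
ω₁ (FL) = (vx − vy − k·ωz)/r = 0.3980/0.1 = 3.9800
ω₂ (FR) = (vx + vy + k·ωz)/r = -0.0980/0.1 = -0.9800
ω₃ (RL) = (vx + vy − k·ωz)/r = 0.2980/0.1 = 2.9800
ω₄ (RR) = (vx − vy + k·ωz)/r = 0.0020/0.1 = 0.0200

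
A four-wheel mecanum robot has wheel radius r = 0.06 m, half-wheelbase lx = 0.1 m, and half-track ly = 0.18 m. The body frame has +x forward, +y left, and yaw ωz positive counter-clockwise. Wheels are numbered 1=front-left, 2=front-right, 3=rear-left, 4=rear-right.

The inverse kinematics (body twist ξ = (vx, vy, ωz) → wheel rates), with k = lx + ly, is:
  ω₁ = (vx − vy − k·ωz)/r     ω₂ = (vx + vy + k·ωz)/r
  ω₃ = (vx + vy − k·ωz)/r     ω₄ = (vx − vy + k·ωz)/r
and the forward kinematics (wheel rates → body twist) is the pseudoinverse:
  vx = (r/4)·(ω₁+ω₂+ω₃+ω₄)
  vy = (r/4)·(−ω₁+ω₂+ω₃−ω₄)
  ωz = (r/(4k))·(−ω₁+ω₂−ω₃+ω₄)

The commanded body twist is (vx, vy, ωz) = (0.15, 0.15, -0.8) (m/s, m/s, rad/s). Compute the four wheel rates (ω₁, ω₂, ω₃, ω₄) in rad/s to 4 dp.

k = lx + ly = 0.1 + 0.18 = 0.2800;  k·ωz = 0.2800·-0.8 = -0.2240
ω₁ (FL) = (vx − vy − k·ωz)/r = 0.2240/0.06 = 3.7333
ω₂ (FR) = (vx + vy + k·ωz)/r = 0.0760/0.06 = 1.2667
ω₃ (RL) = (vx + vy − k·ωz)/r = 0.5240/0.06 = 8.7333
ω₄ (RR) = (vx − vy + k·ωz)/r = -0.2240/0.06 = -3.7333

(3.7333, 1.2667, 8.7333, -3.7333)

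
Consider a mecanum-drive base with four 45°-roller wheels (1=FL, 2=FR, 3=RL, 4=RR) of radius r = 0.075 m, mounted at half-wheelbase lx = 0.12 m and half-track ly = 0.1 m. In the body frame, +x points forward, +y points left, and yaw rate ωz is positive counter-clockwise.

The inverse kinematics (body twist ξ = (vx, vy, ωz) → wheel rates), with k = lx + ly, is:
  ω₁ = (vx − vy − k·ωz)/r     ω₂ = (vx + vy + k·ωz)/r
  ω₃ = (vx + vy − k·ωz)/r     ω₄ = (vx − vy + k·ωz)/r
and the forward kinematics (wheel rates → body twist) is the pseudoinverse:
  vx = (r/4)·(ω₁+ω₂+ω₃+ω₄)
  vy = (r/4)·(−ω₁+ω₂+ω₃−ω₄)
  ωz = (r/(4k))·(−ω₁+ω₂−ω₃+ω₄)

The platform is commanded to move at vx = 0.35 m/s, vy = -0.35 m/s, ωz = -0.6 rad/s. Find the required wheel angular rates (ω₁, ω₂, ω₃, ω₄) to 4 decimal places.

(11.0933, -1.7600, 1.7600, 7.5733)

k = lx + ly = 0.12 + 0.1 = 0.2200;  k·ωz = 0.2200·-0.6 = -0.1320
ω₁ (FL) = (vx − vy − k·ωz)/r = 0.8320/0.075 = 11.0933
ω₂ (FR) = (vx + vy + k·ωz)/r = -0.1320/0.075 = -1.7600
ω₃ (RL) = (vx + vy − k·ωz)/r = 0.1320/0.075 = 1.7600
ω₄ (RR) = (vx − vy + k·ωz)/r = 0.5680/0.075 = 7.5733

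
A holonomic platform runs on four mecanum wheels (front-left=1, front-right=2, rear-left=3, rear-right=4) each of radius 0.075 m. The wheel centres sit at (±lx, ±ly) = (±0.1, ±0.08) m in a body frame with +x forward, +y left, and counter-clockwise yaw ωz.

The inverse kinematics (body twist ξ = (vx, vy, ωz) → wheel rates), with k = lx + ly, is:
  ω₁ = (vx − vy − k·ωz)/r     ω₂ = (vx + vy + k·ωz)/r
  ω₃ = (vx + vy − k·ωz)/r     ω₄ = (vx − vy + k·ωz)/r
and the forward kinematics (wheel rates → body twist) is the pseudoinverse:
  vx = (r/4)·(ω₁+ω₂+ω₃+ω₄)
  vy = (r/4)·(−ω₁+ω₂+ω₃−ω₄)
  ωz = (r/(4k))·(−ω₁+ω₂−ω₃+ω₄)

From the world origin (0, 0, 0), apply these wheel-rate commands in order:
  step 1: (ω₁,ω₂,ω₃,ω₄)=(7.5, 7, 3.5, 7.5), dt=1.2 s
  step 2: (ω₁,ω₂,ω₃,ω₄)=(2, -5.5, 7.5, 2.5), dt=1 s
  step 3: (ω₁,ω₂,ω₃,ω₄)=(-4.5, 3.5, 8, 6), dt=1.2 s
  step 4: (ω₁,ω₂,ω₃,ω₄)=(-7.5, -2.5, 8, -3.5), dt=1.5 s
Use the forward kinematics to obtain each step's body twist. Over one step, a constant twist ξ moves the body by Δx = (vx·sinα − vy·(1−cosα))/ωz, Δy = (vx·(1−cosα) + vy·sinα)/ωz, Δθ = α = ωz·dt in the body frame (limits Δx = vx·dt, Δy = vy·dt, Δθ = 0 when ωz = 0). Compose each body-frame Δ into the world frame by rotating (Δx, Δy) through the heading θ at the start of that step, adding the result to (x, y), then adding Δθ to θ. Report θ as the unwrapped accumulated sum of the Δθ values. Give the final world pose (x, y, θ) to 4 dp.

(1.1732, 0.4658, -1.1302)

step 1: ξ=(vx,vy,ωz)=(0.4781, -0.0844, 0.3646), dt=1.2 → body Δ=(0.5774, 0.0255, 0.4375) → world pose (0.5774, 0.0255, 0.4375)
step 2: ξ=(vx,vy,ωz)=(0.1219, -0.0469, -1.3021), dt=1.0 → body Δ=(0.0638, -0.1035, -1.3021) → world pose (0.6790, -0.0412, -0.8646)
step 3: ξ=(vx,vy,ωz)=(0.2437, 0.1875, 0.6250), dt=1.2 → body Δ=(0.1853, 0.3091, 0.7500) → world pose (1.0345, 0.0184, -0.1146)
step 4: ξ=(vx,vy,ωz)=(-0.1031, 0.3094, -0.6771), dt=1.5 → body Δ=(0.0867, 0.4603, -1.0156) → world pose (1.1732, 0.4658, -1.1302)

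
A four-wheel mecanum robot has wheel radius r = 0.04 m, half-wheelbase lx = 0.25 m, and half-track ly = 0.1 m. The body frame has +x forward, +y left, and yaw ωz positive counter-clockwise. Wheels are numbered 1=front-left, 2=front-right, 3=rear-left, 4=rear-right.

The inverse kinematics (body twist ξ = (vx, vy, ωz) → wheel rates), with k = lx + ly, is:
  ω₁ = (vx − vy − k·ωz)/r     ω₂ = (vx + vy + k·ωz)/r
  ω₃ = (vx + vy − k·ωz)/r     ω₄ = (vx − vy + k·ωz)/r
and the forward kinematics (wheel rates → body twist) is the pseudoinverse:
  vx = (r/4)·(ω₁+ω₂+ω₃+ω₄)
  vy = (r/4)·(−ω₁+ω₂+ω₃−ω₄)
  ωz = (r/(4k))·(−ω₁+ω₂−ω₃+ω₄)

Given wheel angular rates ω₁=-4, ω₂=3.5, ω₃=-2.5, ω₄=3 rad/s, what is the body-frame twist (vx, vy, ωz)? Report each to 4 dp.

(0.0000, 0.0200, 0.3714)

k = lx + ly = 0.25 + 0.1 = 0.3500
ω₁+ω₂+ω₃+ω₄ = 0.0000  →  vx = (0.04/4)·0.0000 = 0.0000
−ω₁+ω₂+ω₃−ω₄ = 2.0000  →  vy = (0.04/4)·2.0000 = 0.0200
−ω₁+ω₂−ω₃+ω₄ = 13.0000  →  ωz = (0.04/1.4000)·13.0000 = 0.3714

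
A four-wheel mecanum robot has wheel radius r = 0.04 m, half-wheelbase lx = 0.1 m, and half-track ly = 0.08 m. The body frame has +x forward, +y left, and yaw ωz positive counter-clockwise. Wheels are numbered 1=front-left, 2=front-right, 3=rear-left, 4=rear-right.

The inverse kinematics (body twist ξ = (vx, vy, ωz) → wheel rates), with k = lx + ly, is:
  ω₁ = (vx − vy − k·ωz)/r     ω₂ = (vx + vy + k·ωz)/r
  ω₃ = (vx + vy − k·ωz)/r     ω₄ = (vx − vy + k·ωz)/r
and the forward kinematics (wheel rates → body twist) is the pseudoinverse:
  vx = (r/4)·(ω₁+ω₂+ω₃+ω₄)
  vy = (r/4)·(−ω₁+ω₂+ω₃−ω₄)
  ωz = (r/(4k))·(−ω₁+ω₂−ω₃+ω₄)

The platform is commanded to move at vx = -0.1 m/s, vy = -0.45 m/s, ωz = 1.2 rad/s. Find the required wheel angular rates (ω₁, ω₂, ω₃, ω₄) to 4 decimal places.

(3.3500, -8.3500, -19.1500, 14.1500)

k = lx + ly = 0.1 + 0.08 = 0.1800;  k·ωz = 0.1800·1.2 = 0.2160
ω₁ (FL) = (vx − vy − k·ωz)/r = 0.1340/0.04 = 3.3500
ω₂ (FR) = (vx + vy + k·ωz)/r = -0.3340/0.04 = -8.3500
ω₃ (RL) = (vx + vy − k·ωz)/r = -0.7660/0.04 = -19.1500
ω₄ (RR) = (vx − vy + k·ωz)/r = 0.5660/0.04 = 14.1500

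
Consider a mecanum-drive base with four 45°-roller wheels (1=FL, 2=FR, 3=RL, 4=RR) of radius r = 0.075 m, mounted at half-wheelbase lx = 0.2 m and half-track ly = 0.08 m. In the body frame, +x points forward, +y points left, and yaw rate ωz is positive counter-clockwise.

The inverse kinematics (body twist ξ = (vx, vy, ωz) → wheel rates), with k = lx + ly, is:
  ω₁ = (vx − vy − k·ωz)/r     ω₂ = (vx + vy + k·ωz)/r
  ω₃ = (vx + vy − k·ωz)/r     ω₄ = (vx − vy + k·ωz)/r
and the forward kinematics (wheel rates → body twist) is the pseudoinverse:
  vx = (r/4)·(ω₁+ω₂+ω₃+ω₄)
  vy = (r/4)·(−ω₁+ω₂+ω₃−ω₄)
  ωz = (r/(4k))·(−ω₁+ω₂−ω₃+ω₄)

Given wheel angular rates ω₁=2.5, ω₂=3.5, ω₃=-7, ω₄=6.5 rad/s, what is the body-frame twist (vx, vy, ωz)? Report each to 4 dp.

(0.1031, -0.2344, 0.9710)

k = lx + ly = 0.2 + 0.08 = 0.2800
ω₁+ω₂+ω₃+ω₄ = 5.5000  →  vx = (0.075/4)·5.5000 = 0.1031
−ω₁+ω₂+ω₃−ω₄ = -12.5000  →  vy = (0.075/4)·-12.5000 = -0.2344
−ω₁+ω₂−ω₃+ω₄ = 14.5000  →  ωz = (0.075/1.1200)·14.5000 = 0.9710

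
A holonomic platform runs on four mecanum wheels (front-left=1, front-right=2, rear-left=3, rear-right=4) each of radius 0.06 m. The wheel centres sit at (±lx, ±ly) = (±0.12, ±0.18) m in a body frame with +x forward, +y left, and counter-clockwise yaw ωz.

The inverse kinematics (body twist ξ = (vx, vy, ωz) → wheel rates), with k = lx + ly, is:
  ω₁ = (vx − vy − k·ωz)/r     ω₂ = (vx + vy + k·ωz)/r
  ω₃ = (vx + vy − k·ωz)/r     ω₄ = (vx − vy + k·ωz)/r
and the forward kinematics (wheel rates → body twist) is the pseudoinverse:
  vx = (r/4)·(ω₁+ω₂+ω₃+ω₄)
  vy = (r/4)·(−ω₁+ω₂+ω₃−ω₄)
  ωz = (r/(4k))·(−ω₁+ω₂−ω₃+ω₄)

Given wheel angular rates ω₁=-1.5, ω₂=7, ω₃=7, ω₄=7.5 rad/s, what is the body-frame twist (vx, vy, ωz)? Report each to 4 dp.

(0.3000, 0.1200, 0.4500)

k = lx + ly = 0.12 + 0.18 = 0.3000
ω₁+ω₂+ω₃+ω₄ = 20.0000  →  vx = (0.06/4)·20.0000 = 0.3000
−ω₁+ω₂+ω₃−ω₄ = 8.0000  →  vy = (0.06/4)·8.0000 = 0.1200
−ω₁+ω₂−ω₃+ω₄ = 9.0000  →  ωz = (0.06/1.2000)·9.0000 = 0.4500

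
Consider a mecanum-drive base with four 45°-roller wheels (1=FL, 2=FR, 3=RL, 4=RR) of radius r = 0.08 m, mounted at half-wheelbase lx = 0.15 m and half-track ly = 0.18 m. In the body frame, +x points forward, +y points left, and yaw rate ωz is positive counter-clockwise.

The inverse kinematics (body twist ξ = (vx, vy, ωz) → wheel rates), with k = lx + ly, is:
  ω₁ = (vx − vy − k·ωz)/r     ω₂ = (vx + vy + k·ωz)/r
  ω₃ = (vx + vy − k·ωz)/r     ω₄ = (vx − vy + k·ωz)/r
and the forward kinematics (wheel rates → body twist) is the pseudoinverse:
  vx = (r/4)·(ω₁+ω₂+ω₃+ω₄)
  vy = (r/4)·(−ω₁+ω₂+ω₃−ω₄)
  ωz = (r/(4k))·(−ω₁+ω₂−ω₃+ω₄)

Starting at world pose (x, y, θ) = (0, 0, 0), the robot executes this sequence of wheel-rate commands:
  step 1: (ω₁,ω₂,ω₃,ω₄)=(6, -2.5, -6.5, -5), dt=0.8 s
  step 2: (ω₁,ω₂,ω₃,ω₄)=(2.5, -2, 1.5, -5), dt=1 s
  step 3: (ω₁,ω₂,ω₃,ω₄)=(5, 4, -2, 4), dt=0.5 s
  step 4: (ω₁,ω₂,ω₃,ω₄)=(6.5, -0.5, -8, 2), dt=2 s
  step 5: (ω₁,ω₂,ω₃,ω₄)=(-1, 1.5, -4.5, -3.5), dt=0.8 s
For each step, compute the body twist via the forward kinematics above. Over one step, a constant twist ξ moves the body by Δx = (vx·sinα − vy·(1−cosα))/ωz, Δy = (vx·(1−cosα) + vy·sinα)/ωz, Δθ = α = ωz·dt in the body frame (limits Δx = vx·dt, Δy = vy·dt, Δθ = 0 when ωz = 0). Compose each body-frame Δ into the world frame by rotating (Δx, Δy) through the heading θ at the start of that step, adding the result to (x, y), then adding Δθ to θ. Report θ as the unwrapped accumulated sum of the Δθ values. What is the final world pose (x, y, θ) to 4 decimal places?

(-0.6865, -0.6575, -0.3212)

step 1: ξ=(vx,vy,ωz)=(-0.1600, -0.2000, -0.4242), dt=0.8 → body Δ=(-0.1524, -0.1354, -0.3394) → world pose (-0.1524, -0.1354, -0.3394)
step 2: ξ=(vx,vy,ωz)=(-0.0600, 0.0400, -0.6667), dt=1.0 → body Δ=(-0.0428, 0.0564, -0.6667) → world pose (-0.1740, -0.0680, -1.0061)
step 3: ξ=(vx,vy,ωz)=(0.2200, -0.1400, 0.3030), dt=0.5 → body Δ=(0.1149, -0.0614, 0.1515) → world pose (-0.1644, -0.1979, -0.8545)
step 4: ξ=(vx,vy,ωz)=(0.0000, -0.3400, 0.1818), dt=2.0 → body Δ=(0.1223, -0.6651, 0.3636) → world pose (-0.5858, -0.7268, -0.4909)
step 5: ξ=(vx,vy,ωz)=(-0.1500, 0.0300, 0.2121), dt=0.8 → body Δ=(-0.1215, 0.0137, 0.1697) → world pose (-0.6865, -0.6575, -0.3212)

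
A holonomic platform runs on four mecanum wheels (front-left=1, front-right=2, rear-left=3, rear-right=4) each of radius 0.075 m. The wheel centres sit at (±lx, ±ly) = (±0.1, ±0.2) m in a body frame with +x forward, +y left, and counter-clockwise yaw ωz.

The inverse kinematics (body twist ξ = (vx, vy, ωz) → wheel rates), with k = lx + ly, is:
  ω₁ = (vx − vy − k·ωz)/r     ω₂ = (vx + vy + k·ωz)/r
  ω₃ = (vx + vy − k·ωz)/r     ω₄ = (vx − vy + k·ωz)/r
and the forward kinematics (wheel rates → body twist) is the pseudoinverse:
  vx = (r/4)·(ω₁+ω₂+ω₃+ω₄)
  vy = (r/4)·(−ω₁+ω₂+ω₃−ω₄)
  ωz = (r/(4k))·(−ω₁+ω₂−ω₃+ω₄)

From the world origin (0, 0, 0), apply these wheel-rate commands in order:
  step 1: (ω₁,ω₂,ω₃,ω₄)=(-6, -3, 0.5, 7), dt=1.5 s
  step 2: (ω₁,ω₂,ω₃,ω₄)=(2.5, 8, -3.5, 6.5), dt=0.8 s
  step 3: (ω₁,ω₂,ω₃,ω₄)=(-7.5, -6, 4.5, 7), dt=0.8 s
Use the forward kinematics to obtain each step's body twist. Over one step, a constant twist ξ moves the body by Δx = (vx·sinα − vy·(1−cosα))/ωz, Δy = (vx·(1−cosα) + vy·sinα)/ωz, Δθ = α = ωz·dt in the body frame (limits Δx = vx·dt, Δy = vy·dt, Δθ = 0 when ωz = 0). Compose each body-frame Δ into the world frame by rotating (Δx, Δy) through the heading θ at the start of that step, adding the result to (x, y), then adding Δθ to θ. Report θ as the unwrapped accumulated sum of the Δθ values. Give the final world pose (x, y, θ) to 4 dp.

(0.1447, 0.0401, 1.8656)

step 1: ξ=(vx,vy,ωz)=(-0.0281, -0.0656, 0.5937), dt=1.5 → body Δ=(0.0042, -0.1035, 0.8906) → world pose (0.0042, -0.1035, 0.8906)
step 2: ξ=(vx,vy,ωz)=(0.2531, -0.0844, 0.9687), dt=0.8 → body Δ=(0.2077, 0.0137, 0.7750) → world pose (0.1242, 0.0666, 1.6656)
step 3: ξ=(vx,vy,ωz)=(-0.0375, -0.0188, 0.2500), dt=0.8 → body Δ=(-0.0283, -0.0179, 0.2000) → world pose (0.1447, 0.0401, 1.8656)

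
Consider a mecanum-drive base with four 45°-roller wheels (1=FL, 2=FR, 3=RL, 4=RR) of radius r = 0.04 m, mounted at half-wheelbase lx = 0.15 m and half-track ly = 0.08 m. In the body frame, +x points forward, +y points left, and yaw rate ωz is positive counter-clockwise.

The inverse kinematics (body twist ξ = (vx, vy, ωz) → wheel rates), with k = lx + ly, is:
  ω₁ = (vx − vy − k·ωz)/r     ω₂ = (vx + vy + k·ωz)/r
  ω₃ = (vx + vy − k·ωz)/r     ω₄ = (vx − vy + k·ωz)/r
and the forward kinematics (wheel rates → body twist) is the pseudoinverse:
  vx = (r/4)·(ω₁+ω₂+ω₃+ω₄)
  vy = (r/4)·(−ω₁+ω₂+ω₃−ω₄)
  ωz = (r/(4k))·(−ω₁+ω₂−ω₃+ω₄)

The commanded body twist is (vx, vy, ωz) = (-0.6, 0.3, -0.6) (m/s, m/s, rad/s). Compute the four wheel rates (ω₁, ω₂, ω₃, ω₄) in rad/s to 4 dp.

k = lx + ly = 0.15 + 0.08 = 0.2300;  k·ωz = 0.2300·-0.6 = -0.1380
ω₁ (FL) = (vx − vy − k·ωz)/r = -0.7620/0.04 = -19.0500
ω₂ (FR) = (vx + vy + k·ωz)/r = -0.4380/0.04 = -10.9500
ω₃ (RL) = (vx + vy − k·ωz)/r = -0.1620/0.04 = -4.0500
ω₄ (RR) = (vx − vy + k·ωz)/r = -1.0380/0.04 = -25.9500

(-19.0500, -10.9500, -4.0500, -25.9500)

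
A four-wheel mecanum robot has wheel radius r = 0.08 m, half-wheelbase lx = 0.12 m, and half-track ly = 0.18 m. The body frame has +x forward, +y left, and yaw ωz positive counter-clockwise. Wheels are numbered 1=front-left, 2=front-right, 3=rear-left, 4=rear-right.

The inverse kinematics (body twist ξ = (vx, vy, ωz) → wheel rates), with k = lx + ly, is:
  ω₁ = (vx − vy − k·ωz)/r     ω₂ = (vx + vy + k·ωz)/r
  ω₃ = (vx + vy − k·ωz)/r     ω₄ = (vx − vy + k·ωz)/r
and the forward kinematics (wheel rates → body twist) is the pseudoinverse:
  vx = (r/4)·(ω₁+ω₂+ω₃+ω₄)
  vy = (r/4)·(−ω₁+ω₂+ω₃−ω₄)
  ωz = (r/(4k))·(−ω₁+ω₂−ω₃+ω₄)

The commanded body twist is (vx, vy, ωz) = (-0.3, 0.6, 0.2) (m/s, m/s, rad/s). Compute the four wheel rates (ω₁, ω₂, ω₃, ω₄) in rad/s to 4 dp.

(-12.0000, 4.5000, 3.0000, -10.5000)

k = lx + ly = 0.12 + 0.18 = 0.3000;  k·ωz = 0.3000·0.2 = 0.0600
ω₁ (FL) = (vx − vy − k·ωz)/r = -0.9600/0.08 = -12.0000
ω₂ (FR) = (vx + vy + k·ωz)/r = 0.3600/0.08 = 4.5000
ω₃ (RL) = (vx + vy − k·ωz)/r = 0.2400/0.08 = 3.0000
ω₄ (RR) = (vx − vy + k·ωz)/r = -0.8400/0.08 = -10.5000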